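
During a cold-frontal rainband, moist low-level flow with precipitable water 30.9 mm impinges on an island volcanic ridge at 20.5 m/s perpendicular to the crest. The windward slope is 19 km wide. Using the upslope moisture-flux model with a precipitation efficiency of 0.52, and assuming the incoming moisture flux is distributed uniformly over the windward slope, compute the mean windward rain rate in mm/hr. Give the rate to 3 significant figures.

Incoming column moisture flux per unit ridge length: F = V × PW = 20.5 × 30.9 = 633.45 mm·m/s.
Spread over the 19 km slope with efficiency ε = 0.52: R = ε·F/W = 0.52 × 633.45 / 19000 m = 1.734e-02 mm/s.
R = 1.734e-02 × 3600 = 62.4 mm/hr.

R ≈ 62.4 mm/hr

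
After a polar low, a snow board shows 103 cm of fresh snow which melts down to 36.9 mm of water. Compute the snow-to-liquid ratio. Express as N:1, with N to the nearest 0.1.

Ratio = snow depth / SWE = 1030 mm / 36.9 mm = 27.9, i.e. 27.9:1.

ratio ≈ 27.9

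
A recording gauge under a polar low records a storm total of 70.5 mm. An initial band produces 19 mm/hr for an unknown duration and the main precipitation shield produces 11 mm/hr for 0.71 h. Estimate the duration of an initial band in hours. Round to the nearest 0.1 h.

Known phases: 11 × 0.71 = 7.81 mm.
Remaining depth = 70.5 − 7.81 = 62.69 mm.
Duration = 62.69 / 19 = 3.3 h.

duration ≈ 3.3 h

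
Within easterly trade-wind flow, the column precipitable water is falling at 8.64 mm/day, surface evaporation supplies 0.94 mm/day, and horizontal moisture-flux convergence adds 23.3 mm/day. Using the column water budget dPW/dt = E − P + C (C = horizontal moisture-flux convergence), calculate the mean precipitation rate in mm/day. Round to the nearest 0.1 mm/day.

P ≈ 32.9 mm/day

dPW/dt = -8.64 mm/day.
P = E + C − dPW/dt = 0.94 + (23.3) − (-8.64) = 32.9 mm/day.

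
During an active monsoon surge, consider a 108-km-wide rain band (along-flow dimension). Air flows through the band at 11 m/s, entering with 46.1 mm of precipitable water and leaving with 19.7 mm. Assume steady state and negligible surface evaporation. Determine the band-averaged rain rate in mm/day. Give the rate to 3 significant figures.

Column moisture flux per unit crosswind length is F = V × PW.
Inflow: F_in = 11 × 46.1 = 507.1 mm·m/s
Outflow: F_out = 11 × 19.7 = 216.7 mm·m/s
Steady-state rate R = (F_in − F_out)/L = (507.1 − 216.7) / 108000 m = 2.689e-03 mm/s.
R = 2.689e-03 × 3600 × 24 = 232 mm/day.

R ≈ 232 mm/day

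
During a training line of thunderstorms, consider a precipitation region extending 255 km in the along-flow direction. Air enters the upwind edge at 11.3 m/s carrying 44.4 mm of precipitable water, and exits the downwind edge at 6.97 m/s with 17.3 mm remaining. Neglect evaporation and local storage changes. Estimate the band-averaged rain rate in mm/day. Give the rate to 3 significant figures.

Column moisture flux per unit crosswind length is F = V × PW.
Inflow: F_in = 11.3 × 44.4 = 501.72 mm·m/s
Outflow: F_out = 6.97 × 17.3 = 120.581 mm·m/s
Steady-state rate R = (F_in − F_out)/L = (501.72 − 120.581) / 255000 m = 1.495e-03 mm/s.
R = 1.495e-03 × 3600 × 24 = 129 mm/day.

R ≈ 129 mm/day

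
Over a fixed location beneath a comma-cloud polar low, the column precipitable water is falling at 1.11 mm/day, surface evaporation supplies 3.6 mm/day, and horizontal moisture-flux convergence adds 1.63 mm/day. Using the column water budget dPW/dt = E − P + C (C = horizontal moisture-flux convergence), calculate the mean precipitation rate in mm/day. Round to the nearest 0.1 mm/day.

dPW/dt = -1.11 mm/day.
P = E + C − dPW/dt = 3.6 + (1.63) − (-1.11) = 6.3 mm/day.

P ≈ 6.3 mm/day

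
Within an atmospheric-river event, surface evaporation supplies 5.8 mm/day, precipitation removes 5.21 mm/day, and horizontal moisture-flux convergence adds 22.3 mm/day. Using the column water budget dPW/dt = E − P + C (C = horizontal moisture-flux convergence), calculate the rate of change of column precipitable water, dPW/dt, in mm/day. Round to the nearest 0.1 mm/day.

dPW/dt ≈ 22.9 mm/day

dPW/dt = E − P + C = 5.8 − 5.21 + (22.3) = 22.9 mm/day.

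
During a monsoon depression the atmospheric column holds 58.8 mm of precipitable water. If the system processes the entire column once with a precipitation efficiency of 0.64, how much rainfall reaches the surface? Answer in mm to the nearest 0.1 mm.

Rainfall = ε × PW = 0.64 × 58.8 = 37.6 mm.

rainfall ≈ 37.6 mm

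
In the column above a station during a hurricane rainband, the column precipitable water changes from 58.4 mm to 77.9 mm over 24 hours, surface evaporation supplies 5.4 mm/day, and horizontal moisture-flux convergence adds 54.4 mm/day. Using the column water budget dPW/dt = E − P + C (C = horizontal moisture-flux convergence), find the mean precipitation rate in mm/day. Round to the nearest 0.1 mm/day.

P ≈ 40.3 mm/day

dPW/dt = (77.9 − 58.4) mm / (24/24 day) = +19.500 mm/day.
P = E + C − dPW/dt = 5.4 + (54.4) − (+19.500) = 40.3 mm/day.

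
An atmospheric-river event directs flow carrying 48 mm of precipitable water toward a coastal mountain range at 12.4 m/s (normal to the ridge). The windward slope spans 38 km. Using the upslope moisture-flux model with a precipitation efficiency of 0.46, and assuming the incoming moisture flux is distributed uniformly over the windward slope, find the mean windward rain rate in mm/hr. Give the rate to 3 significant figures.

R ≈ 25.9 mm/hr

Incoming column moisture flux per unit ridge length: F = V × PW = 12.4 × 48 = 595.2 mm·m/s.
Spread over the 38 km slope with efficiency ε = 0.46: R = ε·F/W = 0.46 × 595.2 / 38000 m = 7.205e-03 mm/s.
R = 7.205e-03 × 3600 = 25.9 mm/hr.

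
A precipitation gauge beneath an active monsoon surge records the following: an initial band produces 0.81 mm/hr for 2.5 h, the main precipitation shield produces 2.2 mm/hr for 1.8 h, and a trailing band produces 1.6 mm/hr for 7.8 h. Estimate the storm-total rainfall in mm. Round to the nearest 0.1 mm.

Total = Σ Rᵢ Δtᵢ = 0.81 × 2.5 + 2.2 × 1.8 + 1.6 × 7.8
      = 2.025 + 3.96 + 12.48 = 18.5 mm.

total ≈ 18.5 mm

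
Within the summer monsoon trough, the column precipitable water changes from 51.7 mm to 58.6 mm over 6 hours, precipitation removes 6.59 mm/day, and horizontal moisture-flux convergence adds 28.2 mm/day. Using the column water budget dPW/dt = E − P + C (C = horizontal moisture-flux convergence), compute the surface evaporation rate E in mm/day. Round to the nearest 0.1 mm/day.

dPW/dt = (58.6 − 51.7) mm / (6/24 day) = +27.600 mm/day.
E = dPW/dt + P − C = (+27.600) + 6.59 − (28.2) = 6.0 mm/day.

E ≈ 6.0 mm/day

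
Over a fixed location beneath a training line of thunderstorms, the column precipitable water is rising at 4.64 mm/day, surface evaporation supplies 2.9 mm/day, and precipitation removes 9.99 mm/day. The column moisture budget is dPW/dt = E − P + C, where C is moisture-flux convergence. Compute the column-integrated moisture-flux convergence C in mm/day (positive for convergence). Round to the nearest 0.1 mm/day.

C ≈ 11.7 mm/day

dPW/dt = +4.64 mm/day.
C = dPW/dt − E + P = (+4.64) − 2.9 + 9.99 = 11.7 mm/day.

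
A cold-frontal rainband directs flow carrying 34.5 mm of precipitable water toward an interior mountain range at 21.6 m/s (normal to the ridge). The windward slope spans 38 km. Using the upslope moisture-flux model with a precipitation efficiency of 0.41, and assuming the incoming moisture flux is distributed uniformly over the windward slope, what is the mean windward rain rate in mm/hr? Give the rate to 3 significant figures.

R ≈ 28.9 mm/hr

Incoming column moisture flux per unit ridge length: F = V × PW = 21.6 × 34.5 = 745.2 mm·m/s.
Spread over the 38 km slope with efficiency ε = 0.41: R = ε·F/W = 0.41 × 745.2 / 38000 m = 8.040e-03 mm/s.
R = 8.040e-03 × 3600 = 28.9 mm/hr.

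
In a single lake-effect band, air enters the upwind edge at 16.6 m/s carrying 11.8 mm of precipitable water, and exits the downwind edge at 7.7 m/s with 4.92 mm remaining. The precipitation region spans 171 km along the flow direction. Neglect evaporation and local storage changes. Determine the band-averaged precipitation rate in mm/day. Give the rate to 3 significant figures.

Column moisture flux per unit crosswind length is F = V × PW.
Inflow: F_in = 16.6 × 11.8 = 195.88 mm·m/s
Outflow: F_out = 7.7 × 4.92 = 37.884 mm·m/s
Steady-state rate R = (F_in − F_out)/L = (195.88 − 37.884) / 171000 m = 9.240e-04 mm/s.
R = 9.240e-04 × 3600 × 24 = 79.8 mm/day.

R ≈ 79.8 mm/day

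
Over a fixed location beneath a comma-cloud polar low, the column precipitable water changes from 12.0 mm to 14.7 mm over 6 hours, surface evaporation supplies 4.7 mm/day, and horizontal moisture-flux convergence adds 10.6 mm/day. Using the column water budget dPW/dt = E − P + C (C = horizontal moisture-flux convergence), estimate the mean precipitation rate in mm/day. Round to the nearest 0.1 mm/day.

dPW/dt = (14.7 − 12.0) mm / (6/24 day) = +10.800 mm/day.
P = E + C − dPW/dt = 4.7 + (10.6) − (+10.800) = 4.5 mm/day.

P ≈ 4.5 mm/day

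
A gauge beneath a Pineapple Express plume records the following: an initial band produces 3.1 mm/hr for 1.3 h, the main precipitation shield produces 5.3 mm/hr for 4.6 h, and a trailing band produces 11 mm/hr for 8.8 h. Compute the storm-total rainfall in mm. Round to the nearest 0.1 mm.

Total = Σ Rᵢ Δtᵢ = 3.1 × 1.3 + 5.3 × 4.6 + 11 × 8.8
      = 4.03 + 24.38 + 96.8 = 125.2 mm.

total ≈ 125.2 mm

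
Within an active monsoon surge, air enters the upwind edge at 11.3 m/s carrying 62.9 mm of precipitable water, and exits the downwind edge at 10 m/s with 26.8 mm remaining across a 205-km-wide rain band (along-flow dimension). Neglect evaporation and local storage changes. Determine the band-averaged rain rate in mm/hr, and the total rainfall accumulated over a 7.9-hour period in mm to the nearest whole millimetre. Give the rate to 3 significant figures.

Column moisture flux per unit crosswind length is F = V × PW.
Inflow: F_in = 11.3 × 62.9 = 710.77 mm·m/s
Outflow: F_out = 10 × 26.8 = 268 mm·m/s
Steady-state rate R = (F_in − F_out)/L = (710.77 − 268) / 205000 m = 2.160e-03 mm/s.
R = 2.160e-03 × 3600 = 7.78 mm/hr.
Over 7.9 h: total = 7.78 × 7.9 = 61.462 ≈ 61 mm.

R ≈ 7.78 mm/hr; total ≈ 61 mm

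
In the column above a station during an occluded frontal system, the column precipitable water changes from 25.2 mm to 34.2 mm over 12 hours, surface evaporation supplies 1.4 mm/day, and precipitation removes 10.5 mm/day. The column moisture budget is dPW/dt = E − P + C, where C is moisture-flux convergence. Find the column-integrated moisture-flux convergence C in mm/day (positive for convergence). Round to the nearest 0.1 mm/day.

dPW/dt = (34.2 − 25.2) mm / (12/24 day) = +18.000 mm/day.
C = dPW/dt − E + P = (+18.000) − 1.4 + 10.5 = 27.1 mm/day.

C ≈ 27.1 mm/day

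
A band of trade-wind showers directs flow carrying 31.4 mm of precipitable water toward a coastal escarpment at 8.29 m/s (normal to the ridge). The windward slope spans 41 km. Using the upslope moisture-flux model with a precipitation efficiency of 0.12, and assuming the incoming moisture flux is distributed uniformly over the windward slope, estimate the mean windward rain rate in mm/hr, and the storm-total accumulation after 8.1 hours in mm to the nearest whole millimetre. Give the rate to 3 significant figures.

R ≈ 2.74 mm/hr; total ≈ 22 mm

Incoming column moisture flux per unit ridge length: F = V × PW = 8.29 × 31.4 = 260.306 mm·m/s.
Spread over the 41 km slope with efficiency ε = 0.12: R = ε·F/W = 0.12 × 260.306 / 41000 m = 7.619e-04 mm/s.
R = 7.619e-04 × 3600 = 2.74 mm/hr.
Over 8.1 h: total = 2.74 × 8.1 = 22.194 ≈ 22 mm.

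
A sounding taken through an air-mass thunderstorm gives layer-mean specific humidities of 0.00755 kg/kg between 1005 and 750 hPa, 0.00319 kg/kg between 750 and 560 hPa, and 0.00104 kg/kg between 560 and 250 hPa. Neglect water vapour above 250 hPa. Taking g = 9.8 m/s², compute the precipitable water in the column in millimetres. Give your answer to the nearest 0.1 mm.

Precipitable water is the column-integrated vapour mass per unit area: PW = (1/g) Σ q̄ Δp, with q in kg/kg and Δp in Pa (1 kg/m² of water = 1 mm).
Layer 1005–750 hPa: Δp = 255 hPa = 25500 Pa, q̄ = 0.00755 kg/kg → 0.00755 × 25500 / 9.8 = 19.65 mm
Layer 750–560 hPa: Δp = 190 hPa = 19000 Pa, q̄ = 0.00319 kg/kg → 0.00319 × 19000 / 9.8 = 6.18 mm
Layer 560–250 hPa: Δp = 310 hPa = 31000 Pa, q̄ = 0.00104 kg/kg → 0.00104 × 31000 / 9.8 = 3.29 mm
PW = 19.65 + 6.18 + 3.29 = 29.12 ≈ 29.1 mm.

PW ≈ 29.1 mm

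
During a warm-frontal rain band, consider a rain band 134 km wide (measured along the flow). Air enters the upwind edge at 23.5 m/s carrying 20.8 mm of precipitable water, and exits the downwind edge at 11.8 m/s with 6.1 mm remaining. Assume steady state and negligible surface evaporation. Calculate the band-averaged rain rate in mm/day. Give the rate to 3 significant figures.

R ≈ 269 mm/day

Column moisture flux per unit crosswind length is F = V × PW.
Inflow: F_in = 23.5 × 20.8 = 488.8 mm·m/s
Outflow: F_out = 11.8 × 6.1 = 71.98 mm·m/s
Steady-state rate R = (F_in − F_out)/L = (488.8 − 71.98) / 134000 m = 3.111e-03 mm/s.
R = 3.111e-03 × 3600 × 24 = 269 mm/day.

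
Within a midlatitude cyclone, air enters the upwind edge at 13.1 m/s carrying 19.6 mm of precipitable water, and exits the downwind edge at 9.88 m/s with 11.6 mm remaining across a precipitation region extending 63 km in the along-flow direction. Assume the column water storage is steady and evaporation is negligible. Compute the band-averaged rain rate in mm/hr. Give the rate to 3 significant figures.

Column moisture flux per unit crosswind length is F = V × PW.
Inflow: F_in = 13.1 × 19.6 = 256.76 mm·m/s
Outflow: F_out = 9.88 × 11.6 = 114.608 mm·m/s
Steady-state rate R = (F_in − F_out)/L = (256.76 − 114.608) / 63000 m = 2.256e-03 mm/s.
R = 2.256e-03 × 3600 = 8.12 mm/hr.

R ≈ 8.12 mm/hr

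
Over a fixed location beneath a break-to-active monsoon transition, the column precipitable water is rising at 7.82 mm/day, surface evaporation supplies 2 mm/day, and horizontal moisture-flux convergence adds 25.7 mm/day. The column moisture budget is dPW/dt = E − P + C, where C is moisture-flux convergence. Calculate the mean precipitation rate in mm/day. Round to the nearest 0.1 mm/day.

dPW/dt = +7.82 mm/day.
P = E + C − dPW/dt = 2 + (25.7) − (+7.82) = 19.9 mm/day.

P ≈ 19.9 mm/day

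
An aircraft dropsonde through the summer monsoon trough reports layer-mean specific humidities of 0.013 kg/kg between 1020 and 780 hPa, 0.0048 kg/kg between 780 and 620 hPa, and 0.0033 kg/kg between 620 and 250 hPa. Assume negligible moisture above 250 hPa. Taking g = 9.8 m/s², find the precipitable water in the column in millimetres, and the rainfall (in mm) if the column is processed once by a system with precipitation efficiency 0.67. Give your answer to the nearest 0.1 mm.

PW ≈ 52.1 mm; rainfall ≈ 34.9 mm

Precipitable water is the column-integrated vapour mass per unit area: PW = (1/g) Σ q̄ Δp, with q in kg/kg and Δp in Pa (1 kg/m² of water = 1 mm).
Layer 1020–780 hPa: Δp = 240 hPa = 24000 Pa, q̄ = 0.013 kg/kg → 0.013 × 24000 / 9.8 = 31.84 mm
Layer 780–620 hPa: Δp = 160 hPa = 16000 Pa, q̄ = 0.0048 kg/kg → 0.0048 × 16000 / 9.8 = 7.84 mm
Layer 620–250 hPa: Δp = 370 hPa = 37000 Pa, q̄ = 0.0033 kg/kg → 0.0033 × 37000 / 9.8 = 12.46 mm
PW = 31.84 + 7.84 + 12.46 = 52.14 ≈ 52.1 mm.
Rainfall = ε × PW = 0.67 × 52.1 = 34.9 mm.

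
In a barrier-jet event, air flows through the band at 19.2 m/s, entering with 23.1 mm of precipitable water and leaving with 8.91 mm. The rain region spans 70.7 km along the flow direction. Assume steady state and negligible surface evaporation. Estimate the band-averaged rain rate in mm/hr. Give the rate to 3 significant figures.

R ≈ 13.9 mm/hr

Column moisture flux per unit crosswind length is F = V × PW.
Inflow: F_in = 19.2 × 23.1 = 443.52 mm·m/s
Outflow: F_out = 19.2 × 8.91 = 171.072 mm·m/s
Steady-state rate R = (F_in − F_out)/L = (443.52 − 171.072) / 70700 m = 3.854e-03 mm/s.
R = 3.854e-03 × 3600 = 13.9 mm/hr.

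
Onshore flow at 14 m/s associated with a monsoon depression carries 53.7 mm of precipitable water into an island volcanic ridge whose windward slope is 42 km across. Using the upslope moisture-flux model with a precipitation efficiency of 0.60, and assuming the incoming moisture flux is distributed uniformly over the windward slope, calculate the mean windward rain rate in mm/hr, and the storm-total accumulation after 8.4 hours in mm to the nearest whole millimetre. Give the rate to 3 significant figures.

R ≈ 38.7 mm/hr; total ≈ 325 mm

Incoming column moisture flux per unit ridge length: F = V × PW = 14 × 53.7 = 751.8 mm·m/s.
Spread over the 42 km slope with efficiency ε = 0.60: R = ε·F/W = 0.60 × 751.8 / 42000 m = 1.074e-02 mm/s.
R = 1.074e-02 × 3600 = 38.7 mm/hr.
Over 8.4 h: total = 38.7 × 8.4 = 325.08 ≈ 325 mm.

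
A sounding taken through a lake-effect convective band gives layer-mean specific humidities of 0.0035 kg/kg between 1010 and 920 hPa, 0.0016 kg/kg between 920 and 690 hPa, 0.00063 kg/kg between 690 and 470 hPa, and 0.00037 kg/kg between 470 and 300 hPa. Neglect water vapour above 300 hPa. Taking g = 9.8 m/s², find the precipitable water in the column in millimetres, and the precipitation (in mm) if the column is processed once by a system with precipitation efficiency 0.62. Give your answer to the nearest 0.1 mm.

PW ≈ 9.0 mm; precipitation ≈ 5.6 mm

Precipitable water is the column-integrated vapour mass per unit area: PW = (1/g) Σ q̄ Δp, with q in kg/kg and Δp in Pa (1 kg/m² of water = 1 mm).
Layer 1010–920 hPa: Δp = 90 hPa = 9000 Pa, q̄ = 0.0035 kg/kg → 0.0035 × 9000 / 9.8 = 3.21 mm
Layer 920–690 hPa: Δp = 230 hPa = 23000 Pa, q̄ = 0.0016 kg/kg → 0.0016 × 23000 / 9.8 = 3.76 mm
Layer 690–470 hPa: Δp = 220 hPa = 22000 Pa, q̄ = 0.00063 kg/kg → 0.00063 × 22000 / 9.8 = 1.41 mm
Layer 470–300 hPa: Δp = 170 hPa = 17000 Pa, q̄ = 0.00037 kg/kg → 0.00037 × 17000 / 9.8 = 0.64 mm
PW = 3.21 + 3.76 + 1.41 + 0.64 = 9.02 ≈ 9.0 mm.
Precipitation = ε × PW = 0.62 × 9.0 = 5.6 mm.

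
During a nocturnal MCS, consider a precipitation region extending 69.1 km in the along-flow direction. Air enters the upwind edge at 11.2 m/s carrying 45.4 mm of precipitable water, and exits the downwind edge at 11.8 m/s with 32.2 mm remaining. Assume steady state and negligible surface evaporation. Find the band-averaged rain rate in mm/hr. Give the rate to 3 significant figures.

R ≈ 6.70 mm/hr

Column moisture flux per unit crosswind length is F = V × PW.
Inflow: F_in = 11.2 × 45.4 = 508.48 mm·m/s
Outflow: F_out = 11.8 × 32.2 = 379.96 mm·m/s
Steady-state rate R = (F_in − F_out)/L = (508.48 − 379.96) / 69100 m = 1.860e-03 mm/s.
R = 1.860e-03 × 3600 = 6.70 mm/hr.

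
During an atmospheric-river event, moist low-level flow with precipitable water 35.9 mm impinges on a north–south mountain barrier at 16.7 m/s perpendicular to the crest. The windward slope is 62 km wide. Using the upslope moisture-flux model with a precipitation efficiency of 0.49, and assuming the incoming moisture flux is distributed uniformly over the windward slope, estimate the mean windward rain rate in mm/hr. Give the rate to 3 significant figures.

R ≈ 17.1 mm/hr

Incoming column moisture flux per unit ridge length: F = V × PW = 16.7 × 35.9 = 599.53 mm·m/s.
Spread over the 62 km slope with efficiency ε = 0.49: R = ε·F/W = 0.49 × 599.53 / 62000 m = 4.738e-03 mm/s.
R = 4.738e-03 × 3600 = 17.1 mm/hr.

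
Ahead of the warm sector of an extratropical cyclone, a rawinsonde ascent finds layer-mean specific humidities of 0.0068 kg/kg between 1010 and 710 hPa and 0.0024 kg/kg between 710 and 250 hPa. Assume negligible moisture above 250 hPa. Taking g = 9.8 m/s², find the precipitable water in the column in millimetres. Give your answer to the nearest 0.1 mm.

Precipitable water is the column-integrated vapour mass per unit area: PW = (1/g) Σ q̄ Δp, with q in kg/kg and Δp in Pa (1 kg/m² of water = 1 mm).
Layer 1010–710 hPa: Δp = 300 hPa = 30000 Pa, q̄ = 0.0068 kg/kg → 0.0068 × 30000 / 9.8 = 20.82 mm
Layer 710–250 hPa: Δp = 460 hPa = 46000 Pa, q̄ = 0.0024 kg/kg → 0.0024 × 46000 / 9.8 = 11.27 mm
PW = 20.82 + 11.27 = 32.09 ≈ 32.1 mm.

PW ≈ 32.1 mm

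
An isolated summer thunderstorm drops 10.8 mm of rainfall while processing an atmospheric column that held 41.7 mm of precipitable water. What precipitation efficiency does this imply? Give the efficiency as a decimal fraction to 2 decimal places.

ε = rainfall / PW = 10.8 / 41.7 = 0.26.

ε ≈ 0.26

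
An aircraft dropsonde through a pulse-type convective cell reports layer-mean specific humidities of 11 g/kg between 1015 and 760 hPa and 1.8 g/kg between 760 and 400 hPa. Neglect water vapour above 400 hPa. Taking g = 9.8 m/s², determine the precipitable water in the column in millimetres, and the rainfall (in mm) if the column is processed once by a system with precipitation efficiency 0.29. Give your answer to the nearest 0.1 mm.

Precipitable water is the column-integrated vapour mass per unit area: PW = (1/g) Σ q̄ Δp, with q in kg/kg and Δp in Pa (1 kg/m² of water = 1 mm).
Layer 1015–760 hPa: Δp = 255 hPa = 25500 Pa, q̄ = 0.011 kg/kg → 0.011 × 25500 / 9.8 = 28.62 mm
Layer 760–400 hPa: Δp = 360 hPa = 36000 Pa, q̄ = 0.0018 kg/kg → 0.0018 × 36000 / 9.8 = 6.61 mm
PW = 28.62 + 6.61 = 35.23 ≈ 35.2 mm.
Rainfall = ε × PW = 0.29 × 35.2 = 10.2 mm.

PW ≈ 35.2 mm; rainfall ≈ 10.2 mm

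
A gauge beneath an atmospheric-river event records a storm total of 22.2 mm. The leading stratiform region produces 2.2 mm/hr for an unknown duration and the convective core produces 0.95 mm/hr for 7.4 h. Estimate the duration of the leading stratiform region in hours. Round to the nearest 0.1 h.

Known phases: 0.95 × 7.4 = 7.03 mm.
Remaining depth = 22.2 − 7.03 = 15.17 mm.
Duration = 15.17 / 2.2 = 6.9 h.

duration ≈ 6.9 h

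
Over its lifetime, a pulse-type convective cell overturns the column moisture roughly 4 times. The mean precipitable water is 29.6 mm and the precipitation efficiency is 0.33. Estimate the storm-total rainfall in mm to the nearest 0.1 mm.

Each cycle deposits ε × PW = 0.33 × 29.6 = 9.768 mm.
Over 4 cycles: 4 × 9.768 = 39.1 mm.

rainfall ≈ 39.1 mm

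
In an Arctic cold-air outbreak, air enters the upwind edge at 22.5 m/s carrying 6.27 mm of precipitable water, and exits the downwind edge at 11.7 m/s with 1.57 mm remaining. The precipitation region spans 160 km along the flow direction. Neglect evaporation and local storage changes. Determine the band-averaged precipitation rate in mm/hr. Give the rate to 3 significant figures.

Column moisture flux per unit crosswind length is F = V × PW.
Inflow: F_in = 22.5 × 6.27 = 141.075 mm·m/s
Outflow: F_out = 11.7 × 1.57 = 18.369 mm·m/s
Steady-state rate R = (F_in − F_out)/L = (141.075 − 18.369) / 160000 m = 7.669e-04 mm/s.
R = 7.669e-04 × 3600 = 2.76 mm/hr.

R ≈ 2.76 mm/hr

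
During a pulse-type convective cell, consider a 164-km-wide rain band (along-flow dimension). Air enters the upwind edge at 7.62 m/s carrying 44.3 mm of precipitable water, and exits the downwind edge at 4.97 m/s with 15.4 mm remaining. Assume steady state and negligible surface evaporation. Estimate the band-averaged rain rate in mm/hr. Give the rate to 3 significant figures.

R ≈ 5.73 mm/hr

Column moisture flux per unit crosswind length is F = V × PW.
Inflow: F_in = 7.62 × 44.3 = 337.566 mm·m/s
Outflow: F_out = 4.97 × 15.4 = 76.538 mm·m/s
Steady-state rate R = (F_in − F_out)/L = (337.566 − 76.538) / 164000 m = 1.592e-03 mm/s.
R = 1.592e-03 × 3600 = 5.73 mm/hr.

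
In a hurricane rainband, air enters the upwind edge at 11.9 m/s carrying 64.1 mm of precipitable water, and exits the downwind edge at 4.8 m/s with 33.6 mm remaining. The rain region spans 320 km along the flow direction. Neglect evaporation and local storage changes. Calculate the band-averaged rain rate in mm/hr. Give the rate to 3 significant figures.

Column moisture flux per unit crosswind length is F = V × PW.
Inflow: F_in = 11.9 × 64.1 = 762.79 mm·m/s
Outflow: F_out = 4.8 × 33.6 = 161.28 mm·m/s
Steady-state rate R = (F_in − F_out)/L = (762.79 − 161.28) / 320000 m = 1.880e-03 mm/s.
R = 1.880e-03 × 3600 = 6.77 mm/hr.

R ≈ 6.77 mm/hr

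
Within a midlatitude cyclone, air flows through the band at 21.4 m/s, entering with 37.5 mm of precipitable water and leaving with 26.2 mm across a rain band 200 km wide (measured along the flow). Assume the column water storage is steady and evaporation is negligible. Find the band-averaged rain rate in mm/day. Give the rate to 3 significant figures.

R ≈ 104 mm/day

Column moisture flux per unit crosswind length is F = V × PW.
Inflow: F_in = 21.4 × 37.5 = 802.5 mm·m/s
Outflow: F_out = 21.4 × 26.2 = 560.68 mm·m/s
Steady-state rate R = (F_in − F_out)/L = (802.5 − 560.68) / 200000 m = 1.209e-03 mm/s.
R = 1.209e-03 × 3600 × 24 = 104 mm/day.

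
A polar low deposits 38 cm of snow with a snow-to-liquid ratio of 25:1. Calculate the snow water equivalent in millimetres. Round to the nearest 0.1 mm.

SWE ≈ 15.2 mm

SWE = snow depth / ratio = 38 cm / 25 = 1.520 cm = 15.2 mm.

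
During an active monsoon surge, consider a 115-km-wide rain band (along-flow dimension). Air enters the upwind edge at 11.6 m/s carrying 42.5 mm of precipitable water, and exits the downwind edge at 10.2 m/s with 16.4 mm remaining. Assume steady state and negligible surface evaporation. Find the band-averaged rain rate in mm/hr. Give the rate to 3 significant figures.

R ≈ 10.2 mm/hr

Column moisture flux per unit crosswind length is F = V × PW.
Inflow: F_in = 11.6 × 42.5 = 493 mm·m/s
Outflow: F_out = 10.2 × 16.4 = 167.28 mm·m/s
Steady-state rate R = (F_in − F_out)/L = (493 − 167.28) / 115000 m = 2.832e-03 mm/s.
R = 2.832e-03 × 3600 = 10.2 mm/hr.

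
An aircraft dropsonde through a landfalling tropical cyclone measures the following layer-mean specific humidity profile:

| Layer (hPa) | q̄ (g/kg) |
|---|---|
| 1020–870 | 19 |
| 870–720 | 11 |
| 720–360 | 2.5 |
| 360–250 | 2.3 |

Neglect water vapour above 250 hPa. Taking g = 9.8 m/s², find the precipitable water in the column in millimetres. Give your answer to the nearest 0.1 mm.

PW ≈ 57.7 mm

Precipitable water is the column-integrated vapour mass per unit area: PW = (1/g) Σ q̄ Δp, with q in kg/kg and Δp in Pa (1 kg/m² of water = 1 mm).
Layer 1020–870 hPa: Δp = 150 hPa = 15000 Pa, q̄ = 0.019 kg/kg → 0.019 × 15000 / 9.8 = 29.08 mm
Layer 870–720 hPa: Δp = 150 hPa = 15000 Pa, q̄ = 0.011 kg/kg → 0.011 × 15000 / 9.8 = 16.84 mm
Layer 720–360 hPa: Δp = 360 hPa = 36000 Pa, q̄ = 0.0025 kg/kg → 0.0025 × 36000 / 9.8 = 9.18 mm
Layer 360–250 hPa: Δp = 110 hPa = 11000 Pa, q̄ = 0.0023 kg/kg → 0.0023 × 11000 / 9.8 = 2.58 mm
PW = 29.08 + 16.84 + 9.18 + 2.58 = 57.68 ≈ 57.7 mm.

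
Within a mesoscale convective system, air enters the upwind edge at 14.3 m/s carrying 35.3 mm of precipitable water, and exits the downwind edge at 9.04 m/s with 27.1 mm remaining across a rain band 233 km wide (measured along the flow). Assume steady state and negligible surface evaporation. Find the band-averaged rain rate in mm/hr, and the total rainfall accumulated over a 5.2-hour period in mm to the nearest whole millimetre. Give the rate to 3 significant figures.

R ≈ 4.01 mm/hr; total ≈ 21 mm

Column moisture flux per unit crosswind length is F = V × PW.
Inflow: F_in = 14.3 × 35.3 = 504.79 mm·m/s
Outflow: F_out = 9.04 × 27.1 = 244.984 mm·m/s
Steady-state rate R = (F_in − F_out)/L = (504.79 − 244.984) / 233000 m = 1.115e-03 mm/s.
R = 1.115e-03 × 3600 = 4.01 mm/hr.
Over 5.2 h: total = 4.01 × 5.2 = 20.852 ≈ 21 mm.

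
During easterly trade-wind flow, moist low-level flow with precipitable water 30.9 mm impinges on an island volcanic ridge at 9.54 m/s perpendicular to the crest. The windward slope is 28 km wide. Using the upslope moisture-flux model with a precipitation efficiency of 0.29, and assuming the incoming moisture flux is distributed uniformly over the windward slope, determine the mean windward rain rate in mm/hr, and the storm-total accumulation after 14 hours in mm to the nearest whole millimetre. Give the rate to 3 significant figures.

Incoming column moisture flux per unit ridge length: F = V × PW = 9.54 × 30.9 = 294.786 mm·m/s.
Spread over the 28 km slope with efficiency ε = 0.29: R = ε·F/W = 0.29 × 294.786 / 28000 m = 3.053e-03 mm/s.
R = 3.053e-03 × 3600 = 11.0 mm/hr.
Over 14 h: total = 11.0 × 14 = 154 mm.

R ≈ 11.0 mm/hr; total ≈ 154 mm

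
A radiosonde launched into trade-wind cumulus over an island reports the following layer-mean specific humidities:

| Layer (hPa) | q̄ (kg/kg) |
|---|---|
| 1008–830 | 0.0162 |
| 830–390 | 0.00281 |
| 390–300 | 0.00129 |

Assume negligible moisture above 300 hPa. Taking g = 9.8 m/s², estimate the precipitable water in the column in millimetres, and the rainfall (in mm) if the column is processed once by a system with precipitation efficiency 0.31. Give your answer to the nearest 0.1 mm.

Precipitable water is the column-integrated vapour mass per unit area: PW = (1/g) Σ q̄ Δp, with q in kg/kg and Δp in Pa (1 kg/m² of water = 1 mm).
Layer 1008–830 hPa: Δp = 178 hPa = 17800 Pa, q̄ = 0.0162 kg/kg → 0.0162 × 17800 / 9.8 = 29.42 mm
Layer 830–390 hPa: Δp = 440 hPa = 44000 Pa, q̄ = 0.00281 kg/kg → 0.00281 × 44000 / 9.8 = 12.62 mm
Layer 390–300 hPa: Δp = 90 hPa = 9000 Pa, q̄ = 0.00129 kg/kg → 0.00129 × 9000 / 9.8 = 1.18 mm
PW = 29.42 + 12.62 + 1.18 = 43.22 ≈ 43.2 mm.
Rainfall = ε × PW = 0.31 × 43.2 = 13.4 mm.

PW ≈ 43.2 mm; rainfall ≈ 13.4 mm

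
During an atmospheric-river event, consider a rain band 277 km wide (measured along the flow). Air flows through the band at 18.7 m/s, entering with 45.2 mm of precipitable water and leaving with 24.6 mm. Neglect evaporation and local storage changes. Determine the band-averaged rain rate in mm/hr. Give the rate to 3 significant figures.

R ≈ 5.01 mm/hr

Column moisture flux per unit crosswind length is F = V × PW.
Inflow: F_in = 18.7 × 45.2 = 845.24 mm·m/s
Outflow: F_out = 18.7 × 24.6 = 460.02 mm·m/s
Steady-state rate R = (F_in − F_out)/L = (845.24 − 460.02) / 277000 m = 1.391e-03 mm/s.
R = 1.391e-03 × 3600 = 5.01 mm/hr.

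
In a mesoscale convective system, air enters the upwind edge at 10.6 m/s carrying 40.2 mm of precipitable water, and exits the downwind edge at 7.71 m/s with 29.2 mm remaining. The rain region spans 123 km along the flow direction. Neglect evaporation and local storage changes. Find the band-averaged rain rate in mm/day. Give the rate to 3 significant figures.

R ≈ 141 mm/day

Column moisture flux per unit crosswind length is F = V × PW.
Inflow: F_in = 10.6 × 40.2 = 426.12 mm·m/s
Outflow: F_out = 7.71 × 29.2 = 225.132 mm·m/s
Steady-state rate R = (F_in − F_out)/L = (426.12 − 225.132) / 123000 m = 1.634e-03 mm/s.
R = 1.634e-03 × 3600 × 24 = 141 mm/day.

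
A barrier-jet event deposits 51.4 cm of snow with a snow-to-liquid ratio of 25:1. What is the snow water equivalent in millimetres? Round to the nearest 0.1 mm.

SWE = snow depth / ratio = 51.4 cm / 25 = 2.056 cm = 20.6 mm.

SWE ≈ 20.6 mm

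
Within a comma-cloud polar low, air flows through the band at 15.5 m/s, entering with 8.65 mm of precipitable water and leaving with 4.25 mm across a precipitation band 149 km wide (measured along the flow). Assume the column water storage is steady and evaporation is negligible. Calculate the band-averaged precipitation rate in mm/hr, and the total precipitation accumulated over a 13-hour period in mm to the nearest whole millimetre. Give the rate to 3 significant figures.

Column moisture flux per unit crosswind length is F = V × PW.
Inflow: F_in = 15.5 × 8.65 = 134.075 mm·m/s
Outflow: F_out = 15.5 × 4.25 = 65.875 mm·m/s
Steady-state rate R = (F_in − F_out)/L = (134.075 − 65.875) / 149000 m = 4.577e-04 mm/s.
R = 4.577e-04 × 3600 = 1.65 mm/hr.
Over 13 h: total = 1.65 × 13 = 21.45 ≈ 21 mm.

R ≈ 1.65 mm/hr; total ≈ 21 mm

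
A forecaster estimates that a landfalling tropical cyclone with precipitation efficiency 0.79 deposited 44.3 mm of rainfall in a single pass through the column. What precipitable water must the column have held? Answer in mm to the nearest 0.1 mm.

PW = rainfall / ε = 44.3 / 0.79 = 56.1 mm.

PW ≈ 56.1 mm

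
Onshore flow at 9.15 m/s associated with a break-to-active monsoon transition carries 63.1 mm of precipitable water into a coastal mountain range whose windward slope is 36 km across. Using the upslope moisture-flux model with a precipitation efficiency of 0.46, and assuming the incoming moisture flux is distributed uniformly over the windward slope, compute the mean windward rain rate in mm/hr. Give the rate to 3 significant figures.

R ≈ 26.6 mm/hr

Incoming column moisture flux per unit ridge length: F = V × PW = 9.15 × 63.1 = 577.365 mm·m/s.
Spread over the 36 km slope with efficiency ε = 0.46: R = ε·F/W = 0.46 × 577.365 / 36000 m = 7.377e-03 mm/s.
R = 7.377e-03 × 3600 = 26.6 mm/hr.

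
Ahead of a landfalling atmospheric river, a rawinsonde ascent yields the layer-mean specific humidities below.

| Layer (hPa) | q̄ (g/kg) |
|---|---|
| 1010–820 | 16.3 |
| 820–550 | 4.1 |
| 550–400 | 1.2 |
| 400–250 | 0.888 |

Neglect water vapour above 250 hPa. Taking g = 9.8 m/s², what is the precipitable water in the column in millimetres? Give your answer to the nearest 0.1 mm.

Precipitable water is the column-integrated vapour mass per unit area: PW = (1/g) Σ q̄ Δp, with q in kg/kg and Δp in Pa (1 kg/m² of water = 1 mm).
Layer 1010–820 hPa: Δp = 190 hPa = 19000 Pa, q̄ = 0.0163 kg/kg → 0.0163 × 19000 / 9.8 = 31.60 mm
Layer 820–550 hPa: Δp = 270 hPa = 27000 Pa, q̄ = 0.0041 kg/kg → 0.0041 × 27000 / 9.8 = 11.30 mm
Layer 550–400 hPa: Δp = 150 hPa = 15000 Pa, q̄ = 0.0012 kg/kg → 0.0012 × 15000 / 9.8 = 1.84 mm
Layer 400–250 hPa: Δp = 150 hPa = 15000 Pa, q̄ = 0.000888 kg/kg → 0.000888 × 15000 / 9.8 = 1.36 mm
PW = 31.60 + 11.30 + 1.84 + 1.36 = 46.10 ≈ 46.1 mm.

PW ≈ 46.1 mm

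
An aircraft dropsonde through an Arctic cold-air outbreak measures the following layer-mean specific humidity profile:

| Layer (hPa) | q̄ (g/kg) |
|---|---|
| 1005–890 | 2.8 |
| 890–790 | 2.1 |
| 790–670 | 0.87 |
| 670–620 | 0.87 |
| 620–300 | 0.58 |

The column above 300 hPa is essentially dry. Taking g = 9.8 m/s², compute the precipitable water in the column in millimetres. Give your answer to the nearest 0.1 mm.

Precipitable water is the column-integrated vapour mass per unit area: PW = (1/g) Σ q̄ Δp, with q in kg/kg and Δp in Pa (1 kg/m² of water = 1 mm).
Layer 1005–890 hPa: Δp = 115 hPa = 11500 Pa, q̄ = 0.0028 kg/kg → 0.0028 × 11500 / 9.8 = 3.29 mm
Layer 890–790 hPa: Δp = 100 hPa = 10000 Pa, q̄ = 0.0021 kg/kg → 0.0021 × 10000 / 9.8 = 2.14 mm
Layer 790–670 hPa: Δp = 120 hPa = 12000 Pa, q̄ = 0.00087 kg/kg → 0.00087 × 12000 / 9.8 = 1.07 mm
Layer 670–620 hPa: Δp = 50 hPa = 5000 Pa, q̄ = 0.00087 kg/kg → 0.00087 × 5000 / 9.8 = 0.44 mm
Layer 620–300 hPa: Δp = 320 hPa = 32000 Pa, q̄ = 0.00058 kg/kg → 0.00058 × 32000 / 9.8 = 1.89 mm
PW = 3.29 + 2.14 + 1.07 + 0.44 + 1.89 = 8.83 ≈ 8.8 mm.

PW ≈ 8.8 mm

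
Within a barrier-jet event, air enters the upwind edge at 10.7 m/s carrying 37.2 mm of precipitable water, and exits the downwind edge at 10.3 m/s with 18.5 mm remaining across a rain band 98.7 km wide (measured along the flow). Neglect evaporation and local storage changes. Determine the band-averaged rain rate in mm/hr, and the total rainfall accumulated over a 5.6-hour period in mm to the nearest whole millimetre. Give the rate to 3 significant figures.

Column moisture flux per unit crosswind length is F = V × PW.
Inflow: F_in = 10.7 × 37.2 = 398.04 mm·m/s
Outflow: F_out = 10.3 × 18.5 = 190.55 mm·m/s
Steady-state rate R = (F_in − F_out)/L = (398.04 − 190.55) / 98700 m = 2.102e-03 mm/s.
R = 2.102e-03 × 3600 = 7.57 mm/hr.
Over 5.6 h: total = 7.57 × 5.6 = 42.392 ≈ 42 mm.

R ≈ 7.57 mm/hr; total ≈ 42 mm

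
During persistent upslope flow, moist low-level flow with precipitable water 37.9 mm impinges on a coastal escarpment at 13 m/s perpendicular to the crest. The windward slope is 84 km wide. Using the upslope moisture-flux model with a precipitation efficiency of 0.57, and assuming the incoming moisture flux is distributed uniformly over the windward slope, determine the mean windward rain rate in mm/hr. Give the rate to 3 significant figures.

Incoming column moisture flux per unit ridge length: F = V × PW = 13 × 37.9 = 492.7 mm·m/s.
Spread over the 84 km slope with efficiency ε = 0.57: R = ε·F/W = 0.57 × 492.7 / 84000 m = 3.343e-03 mm/s.
R = 3.343e-03 × 3600 = 12.0 mm/hr.

R ≈ 12.0 mm/hr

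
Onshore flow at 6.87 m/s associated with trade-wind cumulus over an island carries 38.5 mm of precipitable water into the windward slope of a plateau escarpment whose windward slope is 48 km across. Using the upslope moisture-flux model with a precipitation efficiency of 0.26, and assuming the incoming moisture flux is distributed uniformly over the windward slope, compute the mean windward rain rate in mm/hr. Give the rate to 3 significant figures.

R ≈ 5.16 mm/hr

Incoming column moisture flux per unit ridge length: F = V × PW = 6.87 × 38.5 = 264.495 mm·m/s.
Spread over the 48 km slope with efficiency ε = 0.26: R = ε·F/W = 0.26 × 264.495 / 48000 m = 1.433e-03 mm/s.
R = 1.433e-03 × 3600 = 5.16 mm/hr.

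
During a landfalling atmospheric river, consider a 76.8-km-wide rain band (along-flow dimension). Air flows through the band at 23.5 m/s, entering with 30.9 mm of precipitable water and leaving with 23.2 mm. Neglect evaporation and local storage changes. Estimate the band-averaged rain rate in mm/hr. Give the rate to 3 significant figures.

R ≈ 8.48 mm/hr

Column moisture flux per unit crosswind length is F = V × PW.
Inflow: F_in = 23.5 × 30.9 = 726.15 mm·m/s
Outflow: F_out = 23.5 × 23.2 = 545.2 mm·m/s
Steady-state rate R = (F_in − F_out)/L = (726.15 − 545.2) / 76800 m = 2.356e-03 mm/s.
R = 2.356e-03 × 3600 = 8.48 mm/hr.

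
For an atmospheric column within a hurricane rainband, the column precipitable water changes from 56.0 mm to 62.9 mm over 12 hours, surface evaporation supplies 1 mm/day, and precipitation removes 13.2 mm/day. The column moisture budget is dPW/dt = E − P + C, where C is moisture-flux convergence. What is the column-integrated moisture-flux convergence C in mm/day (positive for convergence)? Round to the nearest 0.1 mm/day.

C ≈ 26.0 mm/day

dPW/dt = (62.9 − 56.0) mm / (12/24 day) = +13.800 mm/day.
C = dPW/dt − E + P = (+13.800) − 1 + 13.2 = 26.0 mm/day.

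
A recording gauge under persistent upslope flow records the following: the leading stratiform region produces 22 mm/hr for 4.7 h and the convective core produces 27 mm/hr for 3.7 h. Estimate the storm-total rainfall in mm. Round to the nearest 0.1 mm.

total ≈ 203.3 mm

Total = Σ Rᵢ Δtᵢ = 22 × 4.7 + 27 × 3.7
      = 103.4 + 99.9 = 203.3 mm.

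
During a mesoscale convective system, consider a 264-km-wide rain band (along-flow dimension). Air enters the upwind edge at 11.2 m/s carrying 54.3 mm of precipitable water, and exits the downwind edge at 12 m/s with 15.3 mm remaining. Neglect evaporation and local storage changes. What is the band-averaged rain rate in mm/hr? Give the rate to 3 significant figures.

Column moisture flux per unit crosswind length is F = V × PW.
Inflow: F_in = 11.2 × 54.3 = 608.16 mm·m/s
Outflow: F_out = 12 × 15.3 = 183.6 mm·m/s
Steady-state rate R = (F_in − F_out)/L = (608.16 − 183.6) / 264000 m = 1.608e-03 mm/s.
R = 1.608e-03 × 3600 = 5.79 mm/hr.

R ≈ 5.79 mm/hr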